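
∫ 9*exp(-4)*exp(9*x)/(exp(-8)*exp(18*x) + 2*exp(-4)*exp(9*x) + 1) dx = exp(9*x)/(exp(9*x) + exp(4)) + C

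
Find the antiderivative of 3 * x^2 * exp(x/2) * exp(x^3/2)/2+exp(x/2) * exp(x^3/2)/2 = exp(x*(x^2 + 1)/2) + C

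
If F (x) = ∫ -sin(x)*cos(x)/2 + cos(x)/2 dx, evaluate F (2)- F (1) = -sin(1)/2 - sin(2)^2/4 + sin(1)^2/4 + sin(2)/2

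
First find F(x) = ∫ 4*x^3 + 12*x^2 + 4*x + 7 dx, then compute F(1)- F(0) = 14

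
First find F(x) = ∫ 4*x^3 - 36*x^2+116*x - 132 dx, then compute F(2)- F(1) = -27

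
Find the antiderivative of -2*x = -x^2 + C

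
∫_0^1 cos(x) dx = sin(1)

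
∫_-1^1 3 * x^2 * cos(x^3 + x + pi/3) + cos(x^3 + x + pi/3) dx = sin(2)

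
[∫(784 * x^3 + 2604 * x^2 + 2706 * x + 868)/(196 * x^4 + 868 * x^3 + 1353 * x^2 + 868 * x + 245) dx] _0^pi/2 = -log(5) + log(1 + (2 + pi^2/2 + 31*pi/14)^2)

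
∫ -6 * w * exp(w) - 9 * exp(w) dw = (-6*w - 3)*exp(w) + C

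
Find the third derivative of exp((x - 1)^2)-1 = 8*x^3*exp(x^2 - 2*x + 1) - 24*x^2*exp(x^2 - 2*x + 1) + 36*x*exp(x^2 - 2*x + 1) - 20*exp(x^2 - 2*x + 1)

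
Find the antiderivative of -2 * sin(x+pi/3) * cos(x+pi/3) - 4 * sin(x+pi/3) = (cos(x + pi/3) + 2)^2 + C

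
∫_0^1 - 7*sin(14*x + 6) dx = -cos(6)/2 + cos(20)/2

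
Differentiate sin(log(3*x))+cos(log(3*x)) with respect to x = sqrt(2)*cos(log(x) + pi/4 + log(3))/x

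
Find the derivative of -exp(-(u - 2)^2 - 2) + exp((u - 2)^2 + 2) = (2*u*exp(2*u^2 - 8*u + 12) + 2*u - 4*exp(2*u^2 - 8*u + 12) - 4)*exp(-u^2 + 4*u - 6)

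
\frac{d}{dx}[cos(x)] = -sin(x)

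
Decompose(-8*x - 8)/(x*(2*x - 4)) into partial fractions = -6/(x - 2) + 2/x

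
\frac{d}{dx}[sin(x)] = cos(x)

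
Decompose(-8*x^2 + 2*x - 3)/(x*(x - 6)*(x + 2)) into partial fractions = -39/(16*(x + 2)) - 93/(16*(x - 6)) + 1/(4*x)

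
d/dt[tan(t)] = cos(t)^(-2)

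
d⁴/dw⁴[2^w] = 2^w*log(2)^4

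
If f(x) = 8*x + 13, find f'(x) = 8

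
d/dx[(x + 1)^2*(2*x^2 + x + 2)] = 8*x^3 + 15*x^2 + 12*x + 5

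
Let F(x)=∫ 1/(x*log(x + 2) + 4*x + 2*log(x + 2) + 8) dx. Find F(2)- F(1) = -log(log(3) + 4) + log(log(4) + 4)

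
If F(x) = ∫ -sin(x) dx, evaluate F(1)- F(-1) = 0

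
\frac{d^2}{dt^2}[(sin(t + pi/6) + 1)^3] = -3*sin(t + pi/6)^3 - 6*sin(t + pi/6)^2 + 6*sin(t + pi/6)*cos(t + pi/6)^2 - 3*sin(t + pi/6) + 6*cos(t + pi/6)^2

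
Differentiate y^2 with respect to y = 2*y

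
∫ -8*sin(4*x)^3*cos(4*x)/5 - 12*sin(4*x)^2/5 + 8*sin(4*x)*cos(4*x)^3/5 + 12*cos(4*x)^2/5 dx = (sin(4*x)*cos(4*x) + 3)*sin(4*x)*cos(4*x)/5 + C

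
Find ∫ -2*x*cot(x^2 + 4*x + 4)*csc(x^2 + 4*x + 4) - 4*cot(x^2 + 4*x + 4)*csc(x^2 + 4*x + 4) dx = csc((x + 2)^2) + C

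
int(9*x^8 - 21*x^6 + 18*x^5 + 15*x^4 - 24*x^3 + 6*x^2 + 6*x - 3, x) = x^9 - 3*x^7 + 3*x^6 + 3*x^5 - 6*x^4 + 2*x^3 + 3*x^2 - 3*x + C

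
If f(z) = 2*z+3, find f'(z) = 2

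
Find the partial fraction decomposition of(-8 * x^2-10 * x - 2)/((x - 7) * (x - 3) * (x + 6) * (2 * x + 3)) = -40/(1377*(2*x + 3)) + 230/(1053*(x + 6)) + 26/(81*(x - 3)) - 116/(221*(x - 7))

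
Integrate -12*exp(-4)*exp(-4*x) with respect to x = 3*exp(-4*x - 4) + C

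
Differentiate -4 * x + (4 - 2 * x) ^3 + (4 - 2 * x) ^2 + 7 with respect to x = -24*x^2 + 104*x - 116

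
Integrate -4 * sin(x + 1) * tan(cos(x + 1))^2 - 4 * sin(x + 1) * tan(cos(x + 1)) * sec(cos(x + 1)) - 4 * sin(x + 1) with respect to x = 4*tan(cos(x + 1)) + 4/cos(cos(x + 1)) + C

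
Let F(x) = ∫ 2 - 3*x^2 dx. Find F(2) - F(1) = -5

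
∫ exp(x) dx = exp(x) + C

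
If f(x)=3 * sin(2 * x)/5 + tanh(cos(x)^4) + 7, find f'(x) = -4*sin(x)*cos(x)^3/cosh(cos(x)^4)^2 + 6*cos(2*x)/5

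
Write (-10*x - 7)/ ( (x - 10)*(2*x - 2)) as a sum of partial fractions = 17/(18*(x - 1)) - 107/(18*(x - 10))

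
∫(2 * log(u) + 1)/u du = (log(u) + 1)*log(u) + C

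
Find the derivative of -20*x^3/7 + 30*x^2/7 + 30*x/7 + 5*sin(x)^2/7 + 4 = -60*x^2/7 + 60*x/7 + 5*sin(2*x)/7 + 30/7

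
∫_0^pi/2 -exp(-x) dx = -1 + exp(-pi/2)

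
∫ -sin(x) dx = cos(x) + C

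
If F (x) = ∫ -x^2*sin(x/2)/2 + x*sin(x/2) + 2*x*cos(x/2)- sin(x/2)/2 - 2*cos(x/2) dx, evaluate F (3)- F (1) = 4*cos(3/2)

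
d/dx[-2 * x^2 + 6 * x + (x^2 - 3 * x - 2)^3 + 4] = 6*x^5 - 45*x^4 + 84*x^3 + 27*x^2 - 88*x - 30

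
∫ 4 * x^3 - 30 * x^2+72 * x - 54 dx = x^4 - 10*x^3 + 36*x^2 - 54*x + C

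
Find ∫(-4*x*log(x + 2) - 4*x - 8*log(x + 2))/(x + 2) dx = -4*x*log(x + 2) + C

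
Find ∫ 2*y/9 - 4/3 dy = y^2/9 - 4*y/3 + C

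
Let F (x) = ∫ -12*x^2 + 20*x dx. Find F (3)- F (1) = -24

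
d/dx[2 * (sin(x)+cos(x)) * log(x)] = 2*sqrt(2)*(x*log(x)*cos(x + pi/4) + sin(x + pi/4))/x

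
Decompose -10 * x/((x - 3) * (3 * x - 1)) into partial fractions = 5/(4*(3*x - 1)) - 15/(4*(x - 3))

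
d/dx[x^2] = 2*x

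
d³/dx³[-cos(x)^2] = -4*sin(2*x)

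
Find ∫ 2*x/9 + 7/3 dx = x^2/9 + 7*x/3 + C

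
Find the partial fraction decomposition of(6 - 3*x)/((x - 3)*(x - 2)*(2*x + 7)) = 6/(13*(2*x + 7)) - 3/(13*(x - 3))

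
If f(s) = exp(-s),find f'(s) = -exp(-s)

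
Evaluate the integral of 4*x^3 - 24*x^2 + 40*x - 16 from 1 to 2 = 3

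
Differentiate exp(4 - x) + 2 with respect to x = -exp(4 - x)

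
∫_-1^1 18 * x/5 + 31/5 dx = 62/5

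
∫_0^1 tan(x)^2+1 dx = tan(1)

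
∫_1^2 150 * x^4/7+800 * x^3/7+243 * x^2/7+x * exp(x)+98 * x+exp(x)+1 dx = -E + 2*exp(2) + 5533/7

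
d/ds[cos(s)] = -sin(s)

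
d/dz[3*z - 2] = 3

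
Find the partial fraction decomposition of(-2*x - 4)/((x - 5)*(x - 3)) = 5/(x - 3) - 7/(x - 5)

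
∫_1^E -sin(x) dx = cos(E) - cos(1)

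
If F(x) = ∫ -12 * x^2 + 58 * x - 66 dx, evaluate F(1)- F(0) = -41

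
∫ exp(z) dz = exp(z) + C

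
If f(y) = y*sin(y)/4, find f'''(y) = -y*cos(y)/4 - 3*sin(y)/4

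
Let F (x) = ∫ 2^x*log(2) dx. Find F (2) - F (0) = 3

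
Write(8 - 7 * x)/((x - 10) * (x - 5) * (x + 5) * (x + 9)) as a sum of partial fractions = -71/(1064*(x + 9)) + 43/(600*(x + 5)) + 27/(700*(x - 5)) - 62/(1425*(x - 10))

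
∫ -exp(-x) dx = exp(-x) + C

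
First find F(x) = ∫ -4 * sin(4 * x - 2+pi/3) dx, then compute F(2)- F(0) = -sin(pi/6 + 2) + cos(pi/3 + 6)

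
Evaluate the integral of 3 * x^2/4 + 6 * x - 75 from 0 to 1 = -287/4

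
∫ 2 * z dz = z^2 + C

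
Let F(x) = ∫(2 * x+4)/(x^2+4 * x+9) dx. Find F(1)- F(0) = -log(9) + log(14)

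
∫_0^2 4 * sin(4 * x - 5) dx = cos(5) - cos(3)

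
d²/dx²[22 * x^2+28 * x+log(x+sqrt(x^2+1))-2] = (176*x^6 + 176*x^5*sqrt(x^2 + 1) + 392*x^4 + 304*x^3*sqrt(x^2 + 1) + 261*x^2 + 131*x*sqrt(x^2 + 1) + 44)/(4*x^6 + 4*x^5*sqrt(x^2 + 1) + 9*x^4 + 7*x^3*sqrt(x^2 + 1) + 6*x^2 + 3*x*sqrt(x^2 + 1) + 1)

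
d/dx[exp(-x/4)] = -exp(-x/4)/4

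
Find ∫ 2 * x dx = x^2 + C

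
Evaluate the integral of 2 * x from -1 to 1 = 0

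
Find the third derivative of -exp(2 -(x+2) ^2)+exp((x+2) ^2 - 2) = (8*x^3*exp(2*x^2 + 8*x + 4) + 8*x^3 + 48*x^2*exp(2*x^2 + 8*x + 4) + 48*x^2 + 108*x*exp(2*x^2 + 8*x + 4) + 84*x + 88*exp(2*x^2 + 8*x + 4) + 40)*exp(-x^2 - 4*x - 2)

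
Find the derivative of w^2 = 2*w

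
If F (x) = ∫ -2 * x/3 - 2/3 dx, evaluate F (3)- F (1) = -4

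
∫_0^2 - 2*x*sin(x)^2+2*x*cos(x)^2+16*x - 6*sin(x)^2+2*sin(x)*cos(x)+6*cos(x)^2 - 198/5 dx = -236/5 + 5*sin(4)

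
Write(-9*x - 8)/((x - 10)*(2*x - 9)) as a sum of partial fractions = 97/(11*(2*x - 9)) - 98/(11*(x - 10))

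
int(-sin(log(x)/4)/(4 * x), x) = cos(log(x)/4) + C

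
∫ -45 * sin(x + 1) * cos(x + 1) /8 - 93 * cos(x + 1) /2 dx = -93*sin(x + 1)/2 + 45*cos(2*x + 2)/32 + C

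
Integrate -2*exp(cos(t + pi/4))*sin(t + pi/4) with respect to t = 2*exp(cos(t + pi/4)) + C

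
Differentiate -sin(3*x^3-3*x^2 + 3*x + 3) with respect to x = 3*(-3*x^2 + 2*x - 1)*cos(3*(x^3 - x^2 + x + 1))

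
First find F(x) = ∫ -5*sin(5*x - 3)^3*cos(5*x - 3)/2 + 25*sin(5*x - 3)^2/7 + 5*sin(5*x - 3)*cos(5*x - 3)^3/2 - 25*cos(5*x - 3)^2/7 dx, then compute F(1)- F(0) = -cos(8)/32 + cos(12)/32 - 5*sin(6)/14 - 5*sin(4)/14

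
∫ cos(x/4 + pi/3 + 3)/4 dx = sin(x/4 + pi/3 + 3) + C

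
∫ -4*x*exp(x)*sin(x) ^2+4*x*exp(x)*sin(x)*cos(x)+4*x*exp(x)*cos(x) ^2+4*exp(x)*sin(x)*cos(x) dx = 2*x*exp(x)*sin(2*x) + C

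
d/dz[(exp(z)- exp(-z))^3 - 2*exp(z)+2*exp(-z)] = (3*exp(6*z) - 5*exp(4*z) - 5*exp(2*z) + 3)*exp(-3*z)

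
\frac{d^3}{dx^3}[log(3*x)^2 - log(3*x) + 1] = (4*log(x) - 8 + 4*log(3))/x^3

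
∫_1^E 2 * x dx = -1 + exp(2)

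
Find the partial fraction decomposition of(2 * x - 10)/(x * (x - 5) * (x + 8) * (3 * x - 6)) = 1/(120*(x + 8)) + 1/(30*(x - 2)) - 1/(24*x)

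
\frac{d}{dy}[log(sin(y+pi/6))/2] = 1/(2*tan(y + pi/6))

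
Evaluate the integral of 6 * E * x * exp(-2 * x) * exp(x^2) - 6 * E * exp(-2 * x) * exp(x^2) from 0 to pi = -3*E + 3*exp((-1 + pi)^2)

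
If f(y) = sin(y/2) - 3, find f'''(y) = -cos(y/2)/8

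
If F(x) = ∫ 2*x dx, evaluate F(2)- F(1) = 3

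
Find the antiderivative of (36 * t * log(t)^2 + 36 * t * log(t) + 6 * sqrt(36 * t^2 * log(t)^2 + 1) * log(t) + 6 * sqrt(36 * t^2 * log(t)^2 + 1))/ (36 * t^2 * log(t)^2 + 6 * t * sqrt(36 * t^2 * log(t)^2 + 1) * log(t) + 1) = log(6*t*log(t) + sqrt(36*t^2*log(t)^2 + 1)) + C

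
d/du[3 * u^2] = 6*u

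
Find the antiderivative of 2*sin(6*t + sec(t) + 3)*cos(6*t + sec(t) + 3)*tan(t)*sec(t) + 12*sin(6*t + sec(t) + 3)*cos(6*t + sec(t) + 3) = sin(6*t + sec(t) + 3)^2 + C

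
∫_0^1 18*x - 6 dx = 3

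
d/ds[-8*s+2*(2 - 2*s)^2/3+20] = 16*s/3 - 40/3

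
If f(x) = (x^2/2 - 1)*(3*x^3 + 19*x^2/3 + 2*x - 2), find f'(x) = 15*x^4/2 + 38*x^3/3 - 6*x^2 - 44*x/3 - 2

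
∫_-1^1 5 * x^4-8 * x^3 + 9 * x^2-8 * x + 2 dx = 12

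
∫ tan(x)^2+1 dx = tan(x) + C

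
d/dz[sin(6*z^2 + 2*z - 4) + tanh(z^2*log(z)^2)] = 2*z*log(z)^2/cosh(z^2*log(z)^2)^2 + 2*z*log(z)/cosh(z^2*log(z)^2)^2 + 12*z*cos(6*z^2 + 2*z - 4) + 2*cos(6*z^2 + 2*z - 4)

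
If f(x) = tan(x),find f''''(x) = 24*tan(x)^5 + 40*tan(x)^3 + 16*tan(x)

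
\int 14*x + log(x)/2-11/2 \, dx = x*(14*x + log(x) - 12)/2 + C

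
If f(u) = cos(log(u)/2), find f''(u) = (2*sin(log(u)/2) - cos(log(u)/2))/(4*u^2)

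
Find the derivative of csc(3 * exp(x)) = -3*exp(x)*cot(3*exp(x))*csc(3*exp(x))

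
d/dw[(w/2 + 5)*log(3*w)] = (w*log(w) + w + w*log(3) + 10)/(2*w)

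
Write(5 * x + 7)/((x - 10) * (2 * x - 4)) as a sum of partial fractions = -17/(16*(x - 2)) + 57/(16*(x - 10))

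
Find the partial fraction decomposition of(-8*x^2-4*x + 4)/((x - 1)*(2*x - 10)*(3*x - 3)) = 11/(12*(x - 1)) + 1/(3*(x - 1)^2) - 9/(4*(x - 5))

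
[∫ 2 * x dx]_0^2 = 4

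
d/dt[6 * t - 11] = 6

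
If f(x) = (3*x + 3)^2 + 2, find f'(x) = 18*x + 18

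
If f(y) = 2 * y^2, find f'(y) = 4*y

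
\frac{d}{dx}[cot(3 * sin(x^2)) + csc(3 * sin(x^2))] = -6*x*(cos(3*sin(x^2)) + 1)*cos(x^2)/sin(3*sin(x^2))^2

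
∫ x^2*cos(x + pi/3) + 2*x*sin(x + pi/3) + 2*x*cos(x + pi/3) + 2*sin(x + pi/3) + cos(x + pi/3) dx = (x + 1)^2*sin(x + pi/3) + C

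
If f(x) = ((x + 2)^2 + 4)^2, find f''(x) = 12*x^2 + 48*x + 64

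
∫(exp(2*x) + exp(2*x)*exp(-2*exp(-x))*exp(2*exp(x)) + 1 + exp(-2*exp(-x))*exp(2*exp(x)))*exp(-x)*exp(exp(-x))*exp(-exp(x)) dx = 2*sinh(2*sinh(x)) + C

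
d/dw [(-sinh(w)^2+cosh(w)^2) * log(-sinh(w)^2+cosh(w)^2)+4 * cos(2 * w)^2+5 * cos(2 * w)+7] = -10*sin(2*w) - 8*sin(4*w)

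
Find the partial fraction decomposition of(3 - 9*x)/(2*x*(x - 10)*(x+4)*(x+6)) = -19/(128*(x + 6)) + 39/(224*(x + 4)) - 87/(4480*(x - 10)) - 1/(160*x)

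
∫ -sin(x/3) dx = 3*cos(x/3) + C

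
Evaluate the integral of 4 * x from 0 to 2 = 8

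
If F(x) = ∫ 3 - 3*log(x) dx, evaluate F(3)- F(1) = 12 - 9*log(3)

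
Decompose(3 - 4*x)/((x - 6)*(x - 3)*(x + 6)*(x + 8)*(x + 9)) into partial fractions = 13/(180*(x + 9)) - 5/(44*(x + 8)) + 1/(24*(x + 6)) + 1/(396*(x - 3)) - 1/(360*(x - 6))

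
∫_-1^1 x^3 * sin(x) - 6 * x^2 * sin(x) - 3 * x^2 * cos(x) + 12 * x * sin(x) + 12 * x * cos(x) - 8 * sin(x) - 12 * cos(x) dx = -26*cos(1)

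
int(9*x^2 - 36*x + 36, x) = 3*x^3 - 18*x^2 + 36*x + C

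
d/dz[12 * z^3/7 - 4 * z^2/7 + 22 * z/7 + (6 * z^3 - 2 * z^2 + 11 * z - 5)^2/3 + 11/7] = 72*z^5 - 40*z^4 + 544*z^3/3 - 692*z^2/7 + 650*z/7 - 704/21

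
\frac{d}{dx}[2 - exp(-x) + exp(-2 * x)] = (exp(x) - 2)*exp(-2*x)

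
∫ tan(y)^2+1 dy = tan(y) + C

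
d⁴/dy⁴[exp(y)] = exp(y)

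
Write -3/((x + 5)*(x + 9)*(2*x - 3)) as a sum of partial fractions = -4/(91*(2*x - 3)) - 1/(28*(x + 9)) + 3/(52*(x + 5))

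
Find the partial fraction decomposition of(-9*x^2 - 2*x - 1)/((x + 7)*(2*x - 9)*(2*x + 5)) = 209/(252*(2*x + 5)) - 769/(644*(2*x - 9)) - 428/(207*(x + 7))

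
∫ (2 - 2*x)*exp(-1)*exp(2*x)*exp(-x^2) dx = exp(-(x - 1)^2) + C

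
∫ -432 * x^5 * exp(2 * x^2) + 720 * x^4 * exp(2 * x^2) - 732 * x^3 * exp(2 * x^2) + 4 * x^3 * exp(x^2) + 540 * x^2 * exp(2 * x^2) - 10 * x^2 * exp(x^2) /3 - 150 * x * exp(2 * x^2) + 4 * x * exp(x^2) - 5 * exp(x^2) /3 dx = x*(6*x - 5)*(-9*x*(6*x - 5)*exp(x^2) + 1)*exp(x^2)/3 + C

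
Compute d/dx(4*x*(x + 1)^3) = 16*x^3 + 36*x^2 + 24*x + 4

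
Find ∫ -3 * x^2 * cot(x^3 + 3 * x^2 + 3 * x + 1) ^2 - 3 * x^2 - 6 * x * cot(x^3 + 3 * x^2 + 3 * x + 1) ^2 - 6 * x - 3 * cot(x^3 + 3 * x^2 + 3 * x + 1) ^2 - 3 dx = cot((x + 1)^3) + C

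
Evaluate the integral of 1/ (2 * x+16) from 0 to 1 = -3*log(2)/2 + log(3)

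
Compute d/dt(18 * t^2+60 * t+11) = 36*t + 60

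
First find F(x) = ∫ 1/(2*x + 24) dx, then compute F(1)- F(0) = -log(4)/2 + log(13/3)/2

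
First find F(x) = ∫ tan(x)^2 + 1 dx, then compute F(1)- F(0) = tan(1)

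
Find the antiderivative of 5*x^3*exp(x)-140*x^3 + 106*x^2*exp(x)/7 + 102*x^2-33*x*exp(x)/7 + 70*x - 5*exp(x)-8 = x*(35*x^2 + x - 35)*exp(x)/7 - (7*x + 3)*(5*x^3 - 7*x^2 - 2*x + 2) + C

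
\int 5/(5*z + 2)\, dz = log(15*z + 6) + C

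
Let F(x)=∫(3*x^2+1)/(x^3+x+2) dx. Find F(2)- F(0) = -log(2) + log(12)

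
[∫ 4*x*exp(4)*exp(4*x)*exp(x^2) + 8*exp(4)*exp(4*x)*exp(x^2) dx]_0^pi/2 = -2*exp(4) + 2*exp((pi/2 + 2)^2)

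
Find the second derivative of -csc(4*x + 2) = -32*cot(4*x + 2)^2*csc(4*x + 2) - 16*csc(4*x + 2)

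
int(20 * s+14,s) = 10*s^2 + 14*s + C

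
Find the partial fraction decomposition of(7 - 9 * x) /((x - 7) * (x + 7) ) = -5/(x + 7) - 4/(x - 7)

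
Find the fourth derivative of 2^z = 2^z*log(2)^4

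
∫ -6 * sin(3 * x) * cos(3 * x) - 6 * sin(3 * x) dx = (cos(3*x) + 1)^2 + C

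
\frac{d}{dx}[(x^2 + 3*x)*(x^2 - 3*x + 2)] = 4*x^3 - 14*x + 6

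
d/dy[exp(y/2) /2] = exp(y/2)/4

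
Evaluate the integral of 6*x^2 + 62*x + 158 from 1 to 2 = 265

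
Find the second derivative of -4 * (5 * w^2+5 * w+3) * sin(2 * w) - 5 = 80*w^2*sin(2*w) + 80*w*sin(2*w) - 160*w*cos(2*w) + 8*sin(2*w) - 80*cos(2*w)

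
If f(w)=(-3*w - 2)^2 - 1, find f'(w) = 18*w + 12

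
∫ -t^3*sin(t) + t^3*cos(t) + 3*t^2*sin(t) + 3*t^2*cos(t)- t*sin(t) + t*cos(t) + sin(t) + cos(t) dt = sqrt(2)*t*(t^2 + 1)*sin(t + pi/4) + C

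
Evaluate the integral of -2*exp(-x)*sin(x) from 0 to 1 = -1 + (cos(1) + sin(1))*exp(-1)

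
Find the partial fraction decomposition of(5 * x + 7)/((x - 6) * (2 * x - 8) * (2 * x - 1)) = 19/(77*(2*x - 1)) - 27/(28*(x - 4)) + 37/(44*(x - 6))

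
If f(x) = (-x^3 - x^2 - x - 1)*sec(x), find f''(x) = (x^3 - 2*x^3/cos(x)^2 - 6*x^2*sin(x)/cos(x) + x^2 - 2*x^2/cos(x)^2 - 4*x*sin(x)/cos(x) - 5*x - 2*x/cos(x)^2 - 2*sin(x)/cos(x) - 1 - 2/cos(x)^2)/cos(x)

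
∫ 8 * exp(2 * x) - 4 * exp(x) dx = 4*(exp(x) - 1)*exp(x) + C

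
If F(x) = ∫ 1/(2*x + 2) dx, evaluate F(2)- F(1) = -log(10)/2 + log(15)/2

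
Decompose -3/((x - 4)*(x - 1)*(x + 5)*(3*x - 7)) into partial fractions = 81/(440*(3*x - 7)) + 1/(396*(x + 5)) - 1/(24*(x - 1)) - 1/(45*(x - 4))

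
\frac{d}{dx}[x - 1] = 1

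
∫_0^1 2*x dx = 1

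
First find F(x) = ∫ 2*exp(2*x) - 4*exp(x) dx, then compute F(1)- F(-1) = -(-2 + exp(-1))^2 + (-2 + E)^2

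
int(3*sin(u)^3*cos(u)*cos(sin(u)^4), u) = 3*sin(sin(u)^4)/4 + C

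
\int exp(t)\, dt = exp(t) + C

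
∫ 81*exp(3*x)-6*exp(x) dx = (27*exp(2*x) - 6)*exp(x) + C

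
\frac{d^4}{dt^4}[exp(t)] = exp(t)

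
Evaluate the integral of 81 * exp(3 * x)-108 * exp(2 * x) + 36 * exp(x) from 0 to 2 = -1 + (-2 + 3*exp(2))^3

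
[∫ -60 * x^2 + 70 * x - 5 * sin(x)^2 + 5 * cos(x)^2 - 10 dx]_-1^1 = -60 + 5*sin(2)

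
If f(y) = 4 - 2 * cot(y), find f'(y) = 2/sin(y)^2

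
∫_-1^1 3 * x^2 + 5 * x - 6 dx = -10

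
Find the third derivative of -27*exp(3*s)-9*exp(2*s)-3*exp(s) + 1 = -729*exp(3*s) - 72*exp(2*s) - 3*exp(s)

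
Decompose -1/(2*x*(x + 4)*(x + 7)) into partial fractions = -1/(42*(x + 7)) + 1/(24*(x + 4)) - 1/(56*x)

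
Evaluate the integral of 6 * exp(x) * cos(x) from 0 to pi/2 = -3 + 3*exp(pi/2)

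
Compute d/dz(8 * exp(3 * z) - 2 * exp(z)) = 24*exp(3*z) - 2*exp(z)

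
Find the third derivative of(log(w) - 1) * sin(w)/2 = (-w^3*log(w)*cos(w) + w^3*cos(w) - 3*w^2*sin(w) - 3*w*cos(w) + 2*sin(w))/(2*w^3)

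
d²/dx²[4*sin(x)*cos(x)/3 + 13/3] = -8*sin(2*x)/3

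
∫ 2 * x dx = x^2 + C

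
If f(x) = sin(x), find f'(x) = cos(x)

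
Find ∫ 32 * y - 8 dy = 16*y^2 - 8*y + C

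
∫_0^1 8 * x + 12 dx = 16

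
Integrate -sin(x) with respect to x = cos(x) + C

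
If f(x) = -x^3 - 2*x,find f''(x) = -6*x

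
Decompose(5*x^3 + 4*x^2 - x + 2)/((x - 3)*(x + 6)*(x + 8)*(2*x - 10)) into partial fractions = 1147/(286*(x + 8)) - 232/(99*(x + 6)) - 85/(198*(x - 3)) + 361/(286*(x - 5))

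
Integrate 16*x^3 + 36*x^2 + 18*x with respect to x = 4*x^4 + 12*x^3 + 9*x^2 + C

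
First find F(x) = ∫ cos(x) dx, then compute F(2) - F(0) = sin(2)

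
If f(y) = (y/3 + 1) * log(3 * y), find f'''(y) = (6 - y)/(3*y^3)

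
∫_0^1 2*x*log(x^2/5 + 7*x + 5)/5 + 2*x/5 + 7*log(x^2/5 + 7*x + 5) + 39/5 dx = -5*log(5) + 4/5 + 61*log(61/5)/5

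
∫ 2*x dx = x^2 + C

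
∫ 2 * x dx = x^2 + C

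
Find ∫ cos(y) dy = sin(y) + C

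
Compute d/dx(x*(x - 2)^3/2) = 2*x^3 - 9*x^2 + 12*x - 4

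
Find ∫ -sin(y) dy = cos(y) + C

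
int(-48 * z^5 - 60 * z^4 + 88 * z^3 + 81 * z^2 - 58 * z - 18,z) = -8*z^6 - 12*z^5 + 22*z^4 + 27*z^3 - 29*z^2 - 18*z + C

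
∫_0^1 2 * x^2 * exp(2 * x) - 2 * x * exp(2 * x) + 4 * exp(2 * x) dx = -3 + 2*exp(2)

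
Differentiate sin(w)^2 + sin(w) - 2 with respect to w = sin(2*w) + cos(w)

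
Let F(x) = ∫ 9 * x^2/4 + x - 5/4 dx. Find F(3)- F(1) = 21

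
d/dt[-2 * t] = -2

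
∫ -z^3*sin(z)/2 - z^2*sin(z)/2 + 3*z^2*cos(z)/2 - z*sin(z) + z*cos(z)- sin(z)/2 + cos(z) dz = (z^3/2 + z^2/2 + z + 1/2)*cos(z) + C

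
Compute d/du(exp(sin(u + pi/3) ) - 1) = exp(sin(u + pi/3))*cos(u + pi/3)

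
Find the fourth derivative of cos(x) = cos(x)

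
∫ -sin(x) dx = cos(x) + C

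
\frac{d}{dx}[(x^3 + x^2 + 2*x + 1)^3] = 9*x^8 + 24*x^7 + 63*x^6 + 96*x^5 + 120*x^4 + 108*x^3 + 69*x^2 + 30*x + 6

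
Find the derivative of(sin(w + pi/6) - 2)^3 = 3*sin(w + pi/6)^2*cos(w + pi/6) - 6*sin(2*w + pi/3) + 12*cos(w + pi/6)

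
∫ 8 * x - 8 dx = 4*x^2 - 8*x + C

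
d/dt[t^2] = 2*t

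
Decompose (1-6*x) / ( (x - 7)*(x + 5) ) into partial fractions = -31/(12*(x + 5)) - 41/(12*(x - 7))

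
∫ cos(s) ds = sin(s) + C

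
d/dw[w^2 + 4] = 2*w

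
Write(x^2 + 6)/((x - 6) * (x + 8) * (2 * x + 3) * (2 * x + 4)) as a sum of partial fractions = -11/(65*(2*x + 3)) - 5/(156*(x + 8)) + 5/(48*(x + 2)) + 1/(80*(x - 6))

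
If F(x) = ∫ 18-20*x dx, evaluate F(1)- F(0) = 8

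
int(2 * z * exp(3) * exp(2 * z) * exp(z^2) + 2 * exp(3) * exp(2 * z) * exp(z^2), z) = exp((z + 1)^2 + 2) + C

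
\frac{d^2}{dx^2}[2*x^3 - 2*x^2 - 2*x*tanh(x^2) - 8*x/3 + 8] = 16*x^3*sinh(x^2)/cosh(x^2)^3 + 12*x - 12*x/cosh(x^2)^2 - 4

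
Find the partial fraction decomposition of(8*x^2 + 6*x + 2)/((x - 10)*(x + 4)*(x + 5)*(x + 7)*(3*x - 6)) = 176/(1377*(x + 7)) - 86/(315*(x + 5)) + 53/(378*(x + 4)) - 23/(4536*(x - 2)) + 431/(42840*(x - 10))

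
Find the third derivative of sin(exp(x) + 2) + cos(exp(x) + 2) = sqrt(2)*(-exp(2*x)*cos(exp(x) + pi/4 + 2) - 3*exp(x)*sin(exp(x) + pi/4 + 2) + cos(exp(x) + pi/4 + 2))*exp(x)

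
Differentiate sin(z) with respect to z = cos(z)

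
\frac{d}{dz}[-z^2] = -2*z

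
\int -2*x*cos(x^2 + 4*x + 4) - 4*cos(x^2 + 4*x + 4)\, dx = -sin((x + 2)^2) + C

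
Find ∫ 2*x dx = x^2 + C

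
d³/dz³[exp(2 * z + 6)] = 8*exp(2*z + 6)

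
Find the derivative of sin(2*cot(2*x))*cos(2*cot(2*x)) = -4*cos(4/tan(2*x))/sin(2*x)^2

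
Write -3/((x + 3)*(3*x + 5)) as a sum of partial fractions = -9/(4*(3*x + 5)) + 3/(4*(x + 3))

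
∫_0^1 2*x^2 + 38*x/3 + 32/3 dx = 53/3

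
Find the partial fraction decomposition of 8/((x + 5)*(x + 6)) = -8/(x + 6) + 8/(x + 5)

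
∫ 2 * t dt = t^2 + C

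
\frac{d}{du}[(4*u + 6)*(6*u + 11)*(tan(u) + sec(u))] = 4*(12*u^2*sin(u) + 12*u^2 + 40*u*sin(u) + 12*u*sin(2*u) + 24*u*cos(u) + 40*u + 33*sin(u) + 20*sin(2*u) + 40*cos(u) + 33)/(cos(2*u) + 1)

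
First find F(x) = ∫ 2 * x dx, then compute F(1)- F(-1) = 0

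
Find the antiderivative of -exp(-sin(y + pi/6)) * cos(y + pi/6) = exp(-sin(y + pi/6)) + C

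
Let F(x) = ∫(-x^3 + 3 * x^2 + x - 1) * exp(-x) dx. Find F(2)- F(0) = 6*exp(-2)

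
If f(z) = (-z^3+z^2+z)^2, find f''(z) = 30*z^4 - 40*z^3 - 12*z^2 + 12*z + 2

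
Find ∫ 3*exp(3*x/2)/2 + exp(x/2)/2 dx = (exp(x) + 1)*exp(x/2) + C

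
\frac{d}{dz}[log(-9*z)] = 1/z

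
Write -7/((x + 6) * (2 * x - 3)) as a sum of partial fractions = -14/(15*(2*x - 3)) + 7/(15*(x + 6))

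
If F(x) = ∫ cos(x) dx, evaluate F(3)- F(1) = -sin(1) + sin(3)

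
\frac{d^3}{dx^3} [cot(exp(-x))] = 2*(-exp(2*x)*cos(2*exp(-x)) + exp(2*x) - 6*exp(x)*sin(2*exp(-x)) + 4*cos(2*exp(-x)) + 8)*exp(-3*x)/(1 - cos(2*exp(-x)))^2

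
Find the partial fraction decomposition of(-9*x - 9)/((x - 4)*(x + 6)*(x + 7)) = 54/(11*(x + 7)) - 9/(2*(x + 6)) - 9/(22*(x - 4))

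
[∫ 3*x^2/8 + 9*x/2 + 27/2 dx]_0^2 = 37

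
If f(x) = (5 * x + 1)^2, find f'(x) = 50*x + 10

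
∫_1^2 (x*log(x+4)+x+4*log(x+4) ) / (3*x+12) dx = -log(5)/3 + 2*log(6)/3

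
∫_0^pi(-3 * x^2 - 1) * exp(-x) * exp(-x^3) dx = -1 + exp(-pi^3 - pi)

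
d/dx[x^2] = 2*x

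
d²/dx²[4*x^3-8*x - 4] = 24*x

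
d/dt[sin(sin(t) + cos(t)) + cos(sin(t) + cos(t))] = 2*cos(t + pi/4)*cos(sqrt(2)*sin(t + pi/4) + pi/4)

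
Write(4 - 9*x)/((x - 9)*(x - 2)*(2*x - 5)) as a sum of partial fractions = 74/(13*(2*x - 5)) - 2/(x - 2) - 11/(13*(x - 9))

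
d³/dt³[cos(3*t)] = 27*sin(3*t)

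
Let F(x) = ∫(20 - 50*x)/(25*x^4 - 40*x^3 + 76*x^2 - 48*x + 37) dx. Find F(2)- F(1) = -5*acot(7) + 5*acot(18)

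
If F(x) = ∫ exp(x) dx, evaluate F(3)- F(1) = -E + exp(3)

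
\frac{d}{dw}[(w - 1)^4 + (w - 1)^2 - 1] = 4*w^3 - 12*w^2 + 14*w - 6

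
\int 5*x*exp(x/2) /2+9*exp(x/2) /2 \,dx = (5*x - 1)*exp(x/2) + C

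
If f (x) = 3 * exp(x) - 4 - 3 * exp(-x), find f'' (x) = (3*exp(2*x) - 3)*exp(-x)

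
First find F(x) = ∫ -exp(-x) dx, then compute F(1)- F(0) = -1 + exp(-1)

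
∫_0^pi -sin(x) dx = -2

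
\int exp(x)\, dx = exp(x) + C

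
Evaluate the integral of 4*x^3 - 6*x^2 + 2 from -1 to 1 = 0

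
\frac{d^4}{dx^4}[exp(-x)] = exp(-x)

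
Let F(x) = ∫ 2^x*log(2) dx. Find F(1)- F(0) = 1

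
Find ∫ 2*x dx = x^2 + C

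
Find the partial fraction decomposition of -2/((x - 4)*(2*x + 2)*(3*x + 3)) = 1/(75*(x + 1)) + 1/(15*(x + 1)^2) - 1/(75*(x - 4))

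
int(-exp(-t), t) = exp(-t) + C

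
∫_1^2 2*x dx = 3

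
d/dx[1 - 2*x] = -2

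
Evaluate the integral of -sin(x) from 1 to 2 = -cos(1) + cos(2)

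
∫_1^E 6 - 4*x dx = -2*exp(2) - 4 + 6*E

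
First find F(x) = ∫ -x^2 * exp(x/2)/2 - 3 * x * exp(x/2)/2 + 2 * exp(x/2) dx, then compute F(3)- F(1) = -4*exp(3/2) - 2*exp(1/2)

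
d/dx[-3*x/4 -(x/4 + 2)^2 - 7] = -x/8 - 7/4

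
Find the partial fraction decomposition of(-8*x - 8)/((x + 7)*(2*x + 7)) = 40/(7*(2*x + 7)) - 48/(7*(x + 7))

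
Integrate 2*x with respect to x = x^2 + C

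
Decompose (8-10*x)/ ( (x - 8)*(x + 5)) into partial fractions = -58/(13*(x + 5)) - 72/(13*(x - 8))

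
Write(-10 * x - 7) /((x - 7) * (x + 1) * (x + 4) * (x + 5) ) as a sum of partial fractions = -43/(48*(x + 5)) + 1/(x + 4) - 1/(32*(x + 1)) - 7/(96*(x - 7))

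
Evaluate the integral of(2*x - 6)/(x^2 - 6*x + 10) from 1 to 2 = -log(5) + log(2)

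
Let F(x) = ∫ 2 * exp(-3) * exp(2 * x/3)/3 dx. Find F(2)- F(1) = -exp(-7/3) + exp(-5/3)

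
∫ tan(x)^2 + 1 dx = tan(x) + C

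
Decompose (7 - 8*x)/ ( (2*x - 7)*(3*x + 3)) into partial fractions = -14/(9*(2*x - 7)) - 5/(9*(x + 1))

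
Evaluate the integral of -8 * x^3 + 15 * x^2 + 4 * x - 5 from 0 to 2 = 6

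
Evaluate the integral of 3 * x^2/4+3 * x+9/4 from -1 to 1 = 5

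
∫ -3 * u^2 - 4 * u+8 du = -u^3 - 2*u^2 + 8*u + C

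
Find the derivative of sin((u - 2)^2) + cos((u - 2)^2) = -2*u*sin(u^2 - 4*u + 4) + 2*u*cos(u^2 - 4*u + 4) + 4*sin(u^2 - 4*u + 4) - 4*cos(u^2 - 4*u + 4)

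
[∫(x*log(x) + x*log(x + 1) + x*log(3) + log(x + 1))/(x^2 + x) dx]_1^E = -log(2)*log(3) + log(3*E)*log(1 + E)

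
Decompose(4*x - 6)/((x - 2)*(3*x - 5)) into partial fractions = -2/(3*x - 5) + 2/(x - 2)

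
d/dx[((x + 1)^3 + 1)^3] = 9*x^8 + 72*x^7 + 252*x^6 + 522*x^5 + 720*x^4 + 684*x^3 + 441*x^2 + 180*x + 36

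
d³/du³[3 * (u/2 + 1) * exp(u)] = 3*u*exp(u)/2 + 15*exp(u)/2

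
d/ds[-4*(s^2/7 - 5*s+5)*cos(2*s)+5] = 8*s^2*sin(2*s)/7 - 40*s*sin(2*s) - 8*s*cos(2*s)/7 + 40*sin(2*s) + 20*cos(2*s)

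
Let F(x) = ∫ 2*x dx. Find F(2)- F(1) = 3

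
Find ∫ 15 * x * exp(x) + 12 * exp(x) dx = (15*x - 3)*exp(x) + C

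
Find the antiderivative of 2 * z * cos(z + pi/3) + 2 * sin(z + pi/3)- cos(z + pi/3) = (2*z - 1)*sin(z + pi/3) + C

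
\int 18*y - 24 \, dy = 9*y^2 - 24*y + C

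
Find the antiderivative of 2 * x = x^2 + C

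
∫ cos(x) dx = sin(x) + C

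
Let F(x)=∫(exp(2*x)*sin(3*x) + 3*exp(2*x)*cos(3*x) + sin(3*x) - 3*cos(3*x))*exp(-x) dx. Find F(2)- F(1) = (-exp(-2) + exp(2))*sin(6) - (E - exp(-1))*sin(3)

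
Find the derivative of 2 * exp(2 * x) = 4*exp(2*x)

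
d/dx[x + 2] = 1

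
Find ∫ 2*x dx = x^2 + C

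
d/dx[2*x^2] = 4*x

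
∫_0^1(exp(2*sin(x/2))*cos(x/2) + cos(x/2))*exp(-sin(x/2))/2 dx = -exp(-sin(1/2)) + exp(sin(1/2))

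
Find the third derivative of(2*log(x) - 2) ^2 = (16*log(x) - 40)/x^3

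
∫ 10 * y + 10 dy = 5*y^2 + 10*y + C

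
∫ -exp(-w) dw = exp(-w) + C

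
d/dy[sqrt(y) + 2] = 1/(2*sqrt(y))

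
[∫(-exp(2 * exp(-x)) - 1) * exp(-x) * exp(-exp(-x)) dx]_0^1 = -E - exp(-exp(-1)) + exp(-1) + exp(exp(-1))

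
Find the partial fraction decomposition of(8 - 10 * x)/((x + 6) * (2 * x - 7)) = -54/(19*(2*x - 7)) - 68/(19*(x + 6))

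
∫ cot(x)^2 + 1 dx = -cot(x) + C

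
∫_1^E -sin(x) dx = cos(E) - cos(1)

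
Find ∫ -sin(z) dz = cos(z) + C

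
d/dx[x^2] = 2*x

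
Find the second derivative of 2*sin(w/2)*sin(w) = -5*sin(w/2)*sin(w)/2 + 2*cos(w/2)*cos(w)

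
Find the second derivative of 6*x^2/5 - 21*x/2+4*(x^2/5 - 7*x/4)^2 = 48*x^2/25 - 84*x/5 + 269/10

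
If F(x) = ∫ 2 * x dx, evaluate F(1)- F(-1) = 0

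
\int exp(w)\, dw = exp(w) + C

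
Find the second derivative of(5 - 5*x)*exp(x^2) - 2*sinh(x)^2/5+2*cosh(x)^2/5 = -20*x^3*exp(x^2) + 20*x^2*exp(x^2) - 30*x*exp(x^2) + 10*exp(x^2)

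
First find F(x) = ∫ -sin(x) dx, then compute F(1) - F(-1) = 0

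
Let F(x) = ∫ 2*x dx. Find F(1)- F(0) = 1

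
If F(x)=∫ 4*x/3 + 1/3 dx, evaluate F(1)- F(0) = 1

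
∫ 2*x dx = x^2 + C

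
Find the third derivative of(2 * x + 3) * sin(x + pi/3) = -2*x*cos(x + pi/3) - 6*sin(x + pi/3) - 3*cos(x + pi/3)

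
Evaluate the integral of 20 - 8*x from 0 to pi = -(-4 + 2*pi)^2 + 4*pi + 16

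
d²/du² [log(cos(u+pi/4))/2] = -1/(1 - sin(2*u))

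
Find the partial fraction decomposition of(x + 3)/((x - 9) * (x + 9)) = 1/(3*(x + 9)) + 2/(3*(x - 9))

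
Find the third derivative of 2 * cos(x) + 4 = 2*sin(x)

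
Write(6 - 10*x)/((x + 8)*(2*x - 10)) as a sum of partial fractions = -43/(13*(x + 8)) - 22/(13*(x - 5))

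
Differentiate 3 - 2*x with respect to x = -2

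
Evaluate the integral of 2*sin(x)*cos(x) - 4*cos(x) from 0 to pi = 0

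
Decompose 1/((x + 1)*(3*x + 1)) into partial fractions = 3/(2*(3*x + 1)) - 1/(2*(x + 1))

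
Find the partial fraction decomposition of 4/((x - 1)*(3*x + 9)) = -1/(3*(x + 3)) + 1/(3*(x - 1))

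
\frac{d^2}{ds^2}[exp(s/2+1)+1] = exp(s/2 + 1)/4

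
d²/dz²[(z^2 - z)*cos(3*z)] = -9*z^2*cos(3*z) - 12*z*sin(3*z) + 9*z*cos(3*z) + 6*sin(3*z) + 2*cos(3*z)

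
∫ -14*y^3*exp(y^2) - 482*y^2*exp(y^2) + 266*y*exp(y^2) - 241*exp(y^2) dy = -(y + 35)*(7*y - 4)*exp(y^2) + C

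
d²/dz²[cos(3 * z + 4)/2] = -9*cos(3*z + 4)/2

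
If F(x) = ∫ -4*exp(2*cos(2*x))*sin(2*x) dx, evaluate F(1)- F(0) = -exp(2) + exp(2*cos(2))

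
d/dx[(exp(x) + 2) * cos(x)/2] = sqrt(2)*exp(x)*cos(x + pi/4)/2 - sin(x)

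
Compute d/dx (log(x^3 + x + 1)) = (3*x^2 + 1)/(x^3 + x + 1)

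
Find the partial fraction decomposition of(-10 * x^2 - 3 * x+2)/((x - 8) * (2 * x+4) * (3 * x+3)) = -8/(15*(x + 2)) + 5/(54*(x + 1)) - 331/(270*(x - 8))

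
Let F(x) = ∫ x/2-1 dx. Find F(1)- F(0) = -3/4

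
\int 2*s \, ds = s^2 + C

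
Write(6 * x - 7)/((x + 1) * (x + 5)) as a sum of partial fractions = 37/(4*(x + 5)) - 13/(4*(x + 1))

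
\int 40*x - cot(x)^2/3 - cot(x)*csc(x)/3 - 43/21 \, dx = 20*x^2 - 12*x/7 + cot(x)/3 + csc(x)/3 + C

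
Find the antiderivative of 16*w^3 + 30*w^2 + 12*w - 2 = 4*w^4 + 10*w^3 + 6*w^2 - 2*w + C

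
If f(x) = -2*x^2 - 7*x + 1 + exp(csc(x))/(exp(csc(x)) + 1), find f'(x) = -(4*x*exp(2/sin(x)) + 8*x*exp(1/sin(x)) + 4*x + 7*exp(2/sin(x)) + 14*exp(1/sin(x)) + exp(1/sin(x))*cos(x)/sin(x)^2 + 7)/(exp(1/sin(x)) + 1)^2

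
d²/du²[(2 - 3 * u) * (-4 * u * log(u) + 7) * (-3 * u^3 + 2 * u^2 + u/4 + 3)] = (-1440*u^4*log(u) - 648*u^4 + 1152*u^3*log(u) + 2184*u^3 - 156*u^2*log(u) - 1138*u^2 + 136*u*log(u) + 295*u - 48)/(2*u)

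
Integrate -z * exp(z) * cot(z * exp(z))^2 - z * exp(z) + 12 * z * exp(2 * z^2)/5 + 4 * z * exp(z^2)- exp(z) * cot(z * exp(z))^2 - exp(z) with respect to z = 3*exp(2*z^2)/5 + 2*exp(z^2) + cot(z*exp(z)) + C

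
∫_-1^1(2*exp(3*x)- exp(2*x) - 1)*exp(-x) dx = -(-1 + exp(-1))*(-E + exp(-1)) + (-1 + E)*(E - exp(-1))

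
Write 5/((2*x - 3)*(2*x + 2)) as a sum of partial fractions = 1/(2*x - 3) - 1/(2*(x + 1))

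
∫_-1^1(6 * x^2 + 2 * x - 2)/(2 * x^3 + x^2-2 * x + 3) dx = 0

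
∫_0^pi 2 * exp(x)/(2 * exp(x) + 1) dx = -log(3) + log(1 + 2*exp(pi))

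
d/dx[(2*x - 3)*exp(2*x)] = 4*x*exp(2*x) - 4*exp(2*x)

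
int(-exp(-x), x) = exp(-x) + C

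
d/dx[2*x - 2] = 2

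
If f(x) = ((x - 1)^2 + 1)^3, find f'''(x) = 120*x^3 - 360*x^2 + 432*x - 192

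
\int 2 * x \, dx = x^2 + C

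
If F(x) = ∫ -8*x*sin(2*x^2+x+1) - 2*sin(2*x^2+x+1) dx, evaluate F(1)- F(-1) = 2*cos(4) - 2*cos(2)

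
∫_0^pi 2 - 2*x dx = -pi^2 + 2*pi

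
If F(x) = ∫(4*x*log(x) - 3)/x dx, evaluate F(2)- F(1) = -4 + 5*log(2)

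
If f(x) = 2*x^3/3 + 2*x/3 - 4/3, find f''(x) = 4*x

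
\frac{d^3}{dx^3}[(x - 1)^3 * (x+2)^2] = 60*x^2 + 24*x - 30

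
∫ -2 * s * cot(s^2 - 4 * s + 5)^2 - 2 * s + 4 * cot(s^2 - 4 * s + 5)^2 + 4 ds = cot((s - 2)^2 + 1) + C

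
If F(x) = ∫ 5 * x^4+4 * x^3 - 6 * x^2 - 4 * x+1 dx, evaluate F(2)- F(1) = 27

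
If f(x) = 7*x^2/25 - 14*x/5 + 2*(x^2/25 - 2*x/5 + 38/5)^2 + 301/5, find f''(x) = 24*x^2/625 - 48*x/125 + 454/125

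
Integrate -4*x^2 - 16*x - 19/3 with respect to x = -(2*x + 9)*(2*x^2 + 3*x - 4)/3 + acos(3 - 3*x) - asin(3*x - 3) + C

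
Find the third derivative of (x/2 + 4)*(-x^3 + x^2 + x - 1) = -12*x - 21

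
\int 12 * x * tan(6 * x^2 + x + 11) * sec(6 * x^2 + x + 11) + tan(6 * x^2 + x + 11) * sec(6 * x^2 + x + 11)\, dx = sec(6*x^2 + x + 11) + C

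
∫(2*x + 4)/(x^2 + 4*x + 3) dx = log((x + 2)^2 - 1) + C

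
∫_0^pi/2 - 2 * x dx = -pi^2/4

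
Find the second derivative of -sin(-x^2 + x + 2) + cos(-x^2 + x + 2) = -4*sqrt(2)*x^2*sin(x^2 - x - 2 + pi/4) + 4*sqrt(2)*x*sin(x^2 - x - 2 + pi/4) + 3*sin(-x^2 + x + 2) + cos(-x^2 + x + 2)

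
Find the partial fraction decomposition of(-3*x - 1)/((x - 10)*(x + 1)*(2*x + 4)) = 5/(24*(x + 2)) - 1/(11*(x + 1)) - 31/(264*(x - 10))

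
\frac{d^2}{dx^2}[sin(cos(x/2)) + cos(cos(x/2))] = -sqrt(2)*(sin(x/2)^2*sin(cos(x/2) + pi/4) + cos(x/2)*cos(cos(x/2) + pi/4))/4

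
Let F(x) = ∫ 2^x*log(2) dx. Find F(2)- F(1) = 2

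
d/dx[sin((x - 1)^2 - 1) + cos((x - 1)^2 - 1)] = -2*x*sin(x*(x - 2)) + 2*x*cos(x*(x - 2)) + 2*sin(x*(x - 2)) - 2*cos(x*(x - 2))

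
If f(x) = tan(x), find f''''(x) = 24*tan(x)^5 + 40*tan(x)^3 + 16*tan(x)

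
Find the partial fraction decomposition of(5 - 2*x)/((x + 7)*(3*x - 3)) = -19/(24*(x + 7)) + 1/(8*(x - 1))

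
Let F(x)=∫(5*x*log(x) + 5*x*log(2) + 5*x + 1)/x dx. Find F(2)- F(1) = 16*log(2)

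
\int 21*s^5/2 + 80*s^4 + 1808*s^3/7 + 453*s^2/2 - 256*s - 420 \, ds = 7*s^6/4 + 16*s^5 + 452*s^4/7 + 151*s^3/2 - 128*s^2 - 420*s + C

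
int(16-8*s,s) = -4*s^2 + 16*s + C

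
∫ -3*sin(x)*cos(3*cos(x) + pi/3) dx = sin(3*cos(x) + pi/3) + C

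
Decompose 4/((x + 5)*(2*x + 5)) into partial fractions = 8/(5*(2*x + 5)) - 4/(5*(x + 5))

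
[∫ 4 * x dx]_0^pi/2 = pi^2/2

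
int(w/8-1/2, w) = w^2/16 - w/2 + C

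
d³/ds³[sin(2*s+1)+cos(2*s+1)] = 8*sin(2*s + 1) - 8*cos(2*s + 1)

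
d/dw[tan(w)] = cos(w)^(-2)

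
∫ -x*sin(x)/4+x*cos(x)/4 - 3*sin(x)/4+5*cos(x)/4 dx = sqrt(2)*(x + 4)*sin(x + pi/4)/4 + C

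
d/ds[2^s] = 2^s*log(2)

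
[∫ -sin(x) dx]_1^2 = -cos(1) + cos(2)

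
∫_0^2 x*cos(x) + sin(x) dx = 2*sin(2)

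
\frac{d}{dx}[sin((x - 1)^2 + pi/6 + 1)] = 2*(x - 1)*cos(x^2 - 2*x + pi/6 + 2)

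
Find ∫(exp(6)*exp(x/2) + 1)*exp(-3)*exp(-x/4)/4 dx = 2*sinh(x/4 + 3) + C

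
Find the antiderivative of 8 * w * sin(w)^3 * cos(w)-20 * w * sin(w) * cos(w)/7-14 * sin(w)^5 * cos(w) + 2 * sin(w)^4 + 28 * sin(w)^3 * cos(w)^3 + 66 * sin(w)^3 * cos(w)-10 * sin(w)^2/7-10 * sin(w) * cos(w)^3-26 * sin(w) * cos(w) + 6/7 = (2*w + 7*cos(w)^2 + 14)*(7*sin(w)^4 - 5*sin(w)^2 + 3)/7 + C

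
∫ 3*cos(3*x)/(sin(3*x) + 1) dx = log(sin(3*x) + 1) + C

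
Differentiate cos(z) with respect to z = -sin(z)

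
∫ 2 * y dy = y^2 + C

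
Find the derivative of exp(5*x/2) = 5*exp(5*x/2)/2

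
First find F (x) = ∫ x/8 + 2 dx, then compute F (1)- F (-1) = 4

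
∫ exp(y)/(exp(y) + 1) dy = log(exp(y) + 1) + C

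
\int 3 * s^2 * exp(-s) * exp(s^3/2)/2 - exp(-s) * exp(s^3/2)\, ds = exp(s*(s^2 - 2)/2) + C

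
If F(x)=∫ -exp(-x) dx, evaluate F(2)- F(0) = -1 + exp(-2)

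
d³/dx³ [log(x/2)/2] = x^(-3)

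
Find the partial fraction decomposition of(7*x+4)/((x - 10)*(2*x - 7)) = -57/(13*(2*x - 7)) + 74/(13*(x - 10))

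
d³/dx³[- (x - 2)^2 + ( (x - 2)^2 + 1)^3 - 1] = 120*x^3 - 720*x^2 + 1512*x - 1104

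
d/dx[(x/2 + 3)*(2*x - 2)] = 2*x + 5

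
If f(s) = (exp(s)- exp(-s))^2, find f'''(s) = (8*exp(4*s) - 8)*exp(-2*s)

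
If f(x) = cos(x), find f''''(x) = cos(x)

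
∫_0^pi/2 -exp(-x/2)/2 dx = -1 + exp(-pi/4)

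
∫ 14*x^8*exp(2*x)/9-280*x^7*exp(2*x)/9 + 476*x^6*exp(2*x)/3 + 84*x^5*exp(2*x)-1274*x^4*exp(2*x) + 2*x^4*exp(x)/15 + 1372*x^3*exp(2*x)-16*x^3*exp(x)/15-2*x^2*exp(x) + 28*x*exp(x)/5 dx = x^2*(35*x^2*(x^2 - 12*x + 21)*exp(x) + 6)*(x^2 - 12*x + 21)*exp(x)/45 + C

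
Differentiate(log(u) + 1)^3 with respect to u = (3*log(u)^2 + 6*log(u) + 3)/u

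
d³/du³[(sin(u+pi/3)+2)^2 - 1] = -4*cos(u + pi/3) - 4*cos(2*u + pi/6)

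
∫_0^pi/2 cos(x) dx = 1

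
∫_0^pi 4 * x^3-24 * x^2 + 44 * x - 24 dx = -9 + (-1 + (-2 + pi)^2)^2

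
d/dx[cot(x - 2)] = -1/sin(x - 2)^2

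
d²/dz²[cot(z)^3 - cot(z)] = 12*cot(z)^5 + 16*cot(z)^3 + 4*cot(z)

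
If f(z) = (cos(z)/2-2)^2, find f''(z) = 2*cos(z) - cos(2*z)/2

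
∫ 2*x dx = x^2 + C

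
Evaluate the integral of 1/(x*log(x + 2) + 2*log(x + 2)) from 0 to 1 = log(log(3)) - log(log(2))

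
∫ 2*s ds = s^2 + C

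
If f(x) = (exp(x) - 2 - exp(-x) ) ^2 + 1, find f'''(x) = (8*exp(4*x) - 4*exp(3*x) - 4*exp(x) - 8)*exp(-2*x)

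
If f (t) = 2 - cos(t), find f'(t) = sin(t)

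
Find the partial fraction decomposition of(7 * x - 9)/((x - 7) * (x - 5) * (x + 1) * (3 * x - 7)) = 99/(560*(3*x - 7)) + 1/(30*(x + 1)) - 13/(48*(x - 5)) + 5/(28*(x - 7))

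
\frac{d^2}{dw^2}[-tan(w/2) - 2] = -sin(w/2)/(2*cos(w/2)^3)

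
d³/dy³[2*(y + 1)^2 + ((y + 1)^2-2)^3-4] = 120*y^3 + 360*y^2 + 216*y - 24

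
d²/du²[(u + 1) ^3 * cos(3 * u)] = -9*u^3*cos(3*u) - 18*u^2*sin(3*u) - 27*u^2*cos(3*u) - 36*u*sin(3*u) - 21*u*cos(3*u) - 18*sin(3*u) - 3*cos(3*u)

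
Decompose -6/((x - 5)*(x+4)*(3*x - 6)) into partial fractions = -1/(27*(x + 4)) + 1/(9*(x - 2)) - 2/(27*(x - 5))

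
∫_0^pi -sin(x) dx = -2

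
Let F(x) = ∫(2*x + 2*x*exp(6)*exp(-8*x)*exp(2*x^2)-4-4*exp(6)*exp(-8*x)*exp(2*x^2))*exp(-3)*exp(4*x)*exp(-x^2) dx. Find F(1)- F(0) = -exp(3) + exp(-3)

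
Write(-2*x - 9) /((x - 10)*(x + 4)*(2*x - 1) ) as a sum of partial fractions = 40/(171*(2*x - 1)) - 1/(126*(x + 4)) - 29/(266*(x - 10))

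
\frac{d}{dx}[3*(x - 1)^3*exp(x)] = 3*x^3*exp(x) - 9*x*exp(x) + 6*exp(x)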